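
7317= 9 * 813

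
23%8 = 7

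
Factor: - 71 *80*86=  -  488480  =  - 2^5*5^1 * 43^1*71^1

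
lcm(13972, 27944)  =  27944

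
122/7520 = 61/3760 = 0.02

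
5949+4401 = 10350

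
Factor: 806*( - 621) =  - 2^1*3^3 * 13^1*23^1*31^1 = - 500526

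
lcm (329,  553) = 25991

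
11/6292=1/572 = 0.00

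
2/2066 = 1/1033  =  0.00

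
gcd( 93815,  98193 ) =1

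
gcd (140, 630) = 70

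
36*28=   1008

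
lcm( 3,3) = 3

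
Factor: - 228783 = - 3^1*76261^1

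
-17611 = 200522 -218133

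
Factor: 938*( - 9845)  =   - 9234610=- 2^1*5^1*7^1*11^1 *67^1*179^1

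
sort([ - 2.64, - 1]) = [-2.64,-1]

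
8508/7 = 8508/7 = 1215.43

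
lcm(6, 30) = 30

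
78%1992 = 78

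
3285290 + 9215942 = 12501232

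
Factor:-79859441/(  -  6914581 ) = 2576111/223051   =  79^1*32609^1*223051^( - 1) 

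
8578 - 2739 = 5839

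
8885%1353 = 767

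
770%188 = 18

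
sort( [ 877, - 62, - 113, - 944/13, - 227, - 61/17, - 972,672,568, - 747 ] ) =[ - 972, - 747,  -  227,  -  113, - 944/13, - 62, - 61/17, 568,672,877 ]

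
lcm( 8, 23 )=184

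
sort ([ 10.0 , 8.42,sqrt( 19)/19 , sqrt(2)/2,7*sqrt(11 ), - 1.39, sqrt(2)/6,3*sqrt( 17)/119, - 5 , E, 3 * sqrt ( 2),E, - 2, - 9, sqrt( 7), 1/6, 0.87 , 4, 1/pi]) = [ - 9, - 5, - 2,-1.39,3 * sqrt ( 17)/119,1/6,sqrt( 19 ) /19,  sqrt(2 )/6,1/pi, sqrt( 2)/2, 0.87,sqrt(7), E, E, 4, 3*sqrt(2),8.42,10.0 , 7*sqrt( 11 ) ] 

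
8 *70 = 560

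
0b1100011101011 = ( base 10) 6379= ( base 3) 22202021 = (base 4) 1203223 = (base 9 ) 8667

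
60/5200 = 3/260=0.01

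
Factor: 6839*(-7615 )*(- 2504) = 2^3 *5^1*7^1*313^1 * 977^1* 1523^1 = 130405778440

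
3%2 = 1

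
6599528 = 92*71734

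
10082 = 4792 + 5290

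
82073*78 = 6401694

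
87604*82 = 7183528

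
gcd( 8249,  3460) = 1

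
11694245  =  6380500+5313745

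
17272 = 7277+9995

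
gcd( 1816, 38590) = 454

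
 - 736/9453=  - 32/411 = - 0.08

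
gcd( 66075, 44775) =75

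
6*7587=45522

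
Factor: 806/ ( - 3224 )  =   - 2^( - 2)=-1/4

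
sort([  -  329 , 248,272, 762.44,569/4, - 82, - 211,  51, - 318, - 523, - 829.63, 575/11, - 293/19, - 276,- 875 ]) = [ - 875, - 829.63,-523,-329,-318, - 276 , - 211, - 82, - 293/19, 51, 575/11 , 569/4,  248, 272,762.44]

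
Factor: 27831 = 3^1 *9277^1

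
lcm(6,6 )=6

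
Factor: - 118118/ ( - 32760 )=649/180  =  2^( - 2 )*3^( - 2 ) * 5^( - 1) * 11^1*59^1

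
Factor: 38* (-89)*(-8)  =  2^4*  19^1*89^1 = 27056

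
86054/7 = 86054/7 = 12293.43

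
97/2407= 97/2407 = 0.04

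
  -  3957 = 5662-9619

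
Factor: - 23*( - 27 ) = 3^3*23^1  =  621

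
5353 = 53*101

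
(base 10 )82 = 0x52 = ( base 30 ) 2M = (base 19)46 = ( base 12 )6A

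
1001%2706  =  1001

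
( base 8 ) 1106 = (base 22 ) 14a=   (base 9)716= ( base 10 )582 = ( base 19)1BC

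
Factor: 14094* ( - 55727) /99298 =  - 3^5*7^1*19^1*29^1*131^ ( - 1 )*379^( - 1 )*419^1 = - 392708169/49649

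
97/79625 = 97/79625 = 0.00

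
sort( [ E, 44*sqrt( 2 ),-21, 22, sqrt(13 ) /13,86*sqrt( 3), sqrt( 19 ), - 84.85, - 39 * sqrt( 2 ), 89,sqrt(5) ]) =[ - 84.85, - 39*sqrt ( 2),-21,  sqrt(13)/13, sqrt(5),  E,sqrt( 19 ), 22, 44 * sqrt( 2), 89, 86*sqrt(3 ) ] 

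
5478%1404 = 1266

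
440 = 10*44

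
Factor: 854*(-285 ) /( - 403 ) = 243390/403 = 2^1*3^1*5^1*7^1*13^( - 1 ) *19^1*31^( - 1)*61^1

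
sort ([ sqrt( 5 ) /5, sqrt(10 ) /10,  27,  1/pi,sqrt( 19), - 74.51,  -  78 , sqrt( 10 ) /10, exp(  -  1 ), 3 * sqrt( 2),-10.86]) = [ - 78, - 74.51,-10.86,  sqrt( 10) /10,sqrt(10) /10, 1/pi,exp (-1 ),sqrt( 5)/5, 3*sqrt (2),sqrt(19), 27] 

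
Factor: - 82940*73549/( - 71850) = 610015406/7185= 2^1 * 3^( - 1)*5^( - 1)*7^2*11^1*13^1*19^1* 29^1* 79^1*479^( - 1)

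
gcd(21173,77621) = 1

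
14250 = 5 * 2850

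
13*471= 6123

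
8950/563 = 8950/563 = 15.90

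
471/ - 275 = -2 + 79/275 = - 1.71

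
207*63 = 13041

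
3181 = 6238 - 3057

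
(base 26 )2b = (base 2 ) 111111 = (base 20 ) 33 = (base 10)63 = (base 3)2100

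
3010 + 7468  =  10478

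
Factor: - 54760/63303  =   - 2^3*3^( - 1) * 5^1 * 37^2*21101^(-1 )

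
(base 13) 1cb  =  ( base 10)336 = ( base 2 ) 101010000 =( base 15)176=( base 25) DB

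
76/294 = 38/147 = 0.26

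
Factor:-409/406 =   -  2^( - 1)*7^( - 1 ) * 29^ ( - 1)*409^1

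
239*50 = 11950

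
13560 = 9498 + 4062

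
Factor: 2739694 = 2^1*619^1*2213^1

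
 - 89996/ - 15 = 5999 + 11/15= 5999.73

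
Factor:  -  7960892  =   - 2^2 *1990223^1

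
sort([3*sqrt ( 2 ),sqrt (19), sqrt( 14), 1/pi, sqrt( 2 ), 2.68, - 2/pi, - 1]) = [ - 1, - 2/pi,1/pi,sqrt(2), 2.68, sqrt(14 ),3*sqrt(2),sqrt(19 )]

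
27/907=27/907 = 0.03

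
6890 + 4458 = 11348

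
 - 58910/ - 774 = 685/9 = 76.11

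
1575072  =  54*29168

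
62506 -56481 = 6025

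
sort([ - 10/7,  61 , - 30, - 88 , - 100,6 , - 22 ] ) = [ - 100, - 88,  -  30, - 22, -10/7,6,61 ] 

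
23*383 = 8809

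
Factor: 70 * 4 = 280 = 2^3*5^1 * 7^1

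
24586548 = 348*70651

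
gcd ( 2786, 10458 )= 14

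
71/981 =71/981  =  0.07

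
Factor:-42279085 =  -5^1*17^1*19^1*47^1*557^1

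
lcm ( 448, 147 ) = 9408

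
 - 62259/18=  - 20753/6 = - 3458.83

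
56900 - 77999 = -21099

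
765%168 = 93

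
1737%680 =377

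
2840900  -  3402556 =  - 561656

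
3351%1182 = 987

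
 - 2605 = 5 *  (  -  521 ) 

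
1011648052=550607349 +461040703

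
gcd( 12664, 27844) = 4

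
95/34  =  95/34 = 2.79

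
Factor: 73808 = 2^4*7^1 *659^1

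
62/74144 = 31/37072 = 0.00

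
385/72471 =55/10353=0.01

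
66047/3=22015 + 2/3=22015.67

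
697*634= 441898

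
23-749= -726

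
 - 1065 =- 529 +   -  536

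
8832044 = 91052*97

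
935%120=95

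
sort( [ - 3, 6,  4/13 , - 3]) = [ - 3, - 3, 4/13,6]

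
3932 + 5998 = 9930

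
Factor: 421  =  421^1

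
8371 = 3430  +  4941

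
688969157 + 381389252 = 1070358409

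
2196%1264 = 932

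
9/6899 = 9/6899= 0.00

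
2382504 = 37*64392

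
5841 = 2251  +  3590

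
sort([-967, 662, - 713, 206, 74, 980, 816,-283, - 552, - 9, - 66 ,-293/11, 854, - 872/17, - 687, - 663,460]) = [ - 967, - 713, - 687 , - 663, - 552,-283,-66, - 872/17,- 293/11, - 9, 74, 206,460,662, 816, 854,980]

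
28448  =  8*3556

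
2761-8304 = -5543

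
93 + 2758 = 2851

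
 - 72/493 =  - 72/493 = - 0.15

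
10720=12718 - 1998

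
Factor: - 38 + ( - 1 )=-39 = - 3^1*13^1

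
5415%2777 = 2638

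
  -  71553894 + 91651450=20097556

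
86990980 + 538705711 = 625696691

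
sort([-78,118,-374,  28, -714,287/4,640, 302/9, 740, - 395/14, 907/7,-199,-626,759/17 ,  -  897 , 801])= [-897, - 714, - 626, - 374, - 199, - 78, - 395/14, 28, 302/9,759/17, 287/4,118,  907/7,  640 , 740, 801] 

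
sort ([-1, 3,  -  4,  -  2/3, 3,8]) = [  -  4,-1, - 2/3, 3,  3,8 ] 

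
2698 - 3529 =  -831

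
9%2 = 1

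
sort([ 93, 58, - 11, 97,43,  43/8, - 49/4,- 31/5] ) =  [ - 49/4,- 11,- 31/5,  43/8,43,58,93, 97] 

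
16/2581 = 16/2581 = 0.01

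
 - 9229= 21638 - 30867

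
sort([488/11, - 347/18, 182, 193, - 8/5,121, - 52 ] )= [ - 52,-347/18, - 8/5,488/11,121,182,193 ] 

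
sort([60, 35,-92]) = [ - 92,35, 60] 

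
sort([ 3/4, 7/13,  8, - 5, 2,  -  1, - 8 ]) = [ - 8, - 5,-1,7/13, 3/4,2,8]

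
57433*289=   16598137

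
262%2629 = 262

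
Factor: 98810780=2^2*5^1 * 4940539^1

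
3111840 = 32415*96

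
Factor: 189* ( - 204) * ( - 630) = 2^3 * 3^6 * 5^1*7^2*17^1 = 24290280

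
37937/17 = 2231+ 10/17  =  2231.59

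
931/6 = 155 + 1/6 = 155.17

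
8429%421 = 9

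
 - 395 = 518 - 913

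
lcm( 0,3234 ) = 0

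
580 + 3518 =4098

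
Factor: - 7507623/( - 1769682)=2^( - 1) * 294947^(-1 )*2502541^1 = 2502541/589894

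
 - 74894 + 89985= 15091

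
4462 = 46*97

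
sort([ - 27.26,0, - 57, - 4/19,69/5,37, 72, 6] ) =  [  -  57, - 27.26,-4/19,  0, 6,69/5,37,72]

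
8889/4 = 8889/4=   2222.25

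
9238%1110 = 358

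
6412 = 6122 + 290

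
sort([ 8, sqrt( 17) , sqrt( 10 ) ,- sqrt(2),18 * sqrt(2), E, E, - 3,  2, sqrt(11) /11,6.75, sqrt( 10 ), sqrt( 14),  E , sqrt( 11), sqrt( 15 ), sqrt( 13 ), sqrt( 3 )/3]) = [ - 3, - sqrt(2 ), sqrt( 11 ) /11, sqrt( 3)/3,2,E, E, E,sqrt( 10), sqrt( 10 ), sqrt( 11 ), sqrt(13 ), sqrt(14) , sqrt(15), sqrt(17 ), 6.75,8, 18*sqrt( 2 )]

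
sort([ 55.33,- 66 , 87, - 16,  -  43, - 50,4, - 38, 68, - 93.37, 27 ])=[-93.37, - 66, - 50,-43, - 38, - 16,4, 27,  55.33, 68, 87 ]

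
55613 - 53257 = 2356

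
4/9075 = 4/9075 = 0.00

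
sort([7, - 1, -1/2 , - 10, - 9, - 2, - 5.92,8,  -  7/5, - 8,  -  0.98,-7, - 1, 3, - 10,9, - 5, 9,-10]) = [ - 10, -10, - 10, - 9, - 8,-7, - 5.92, - 5, - 2, - 7/5, - 1, - 1, - 0.98, - 1/2 , 3 , 7,8,9, 9]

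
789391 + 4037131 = 4826522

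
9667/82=9667/82 = 117.89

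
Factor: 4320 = 2^5 * 3^3 * 5^1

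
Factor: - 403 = -13^1*31^1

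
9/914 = 9/914 = 0.01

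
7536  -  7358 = 178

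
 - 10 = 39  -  49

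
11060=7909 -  - 3151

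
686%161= 42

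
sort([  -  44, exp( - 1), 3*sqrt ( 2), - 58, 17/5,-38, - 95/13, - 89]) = [ - 89, - 58, - 44, - 38, - 95/13, exp ( - 1), 17/5,3*sqrt(2)] 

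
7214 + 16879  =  24093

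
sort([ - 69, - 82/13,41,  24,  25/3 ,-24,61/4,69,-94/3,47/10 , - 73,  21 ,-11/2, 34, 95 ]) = [ - 73, - 69,-94/3 ,-24, - 82/13, - 11/2, 47/10, 25/3,61/4, 21 , 24, 34,41, 69,95 ]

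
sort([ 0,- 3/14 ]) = [ - 3/14,0] 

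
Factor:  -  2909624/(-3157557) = 2^3*3^( - 1 )*13^(- 1)*443^1*821^1*80963^( - 1 )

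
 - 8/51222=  - 4/25611  =  - 0.00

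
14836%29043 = 14836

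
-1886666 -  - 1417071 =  - 469595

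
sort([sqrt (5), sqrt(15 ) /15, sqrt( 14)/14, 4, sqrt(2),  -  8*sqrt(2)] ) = [ - 8*sqrt(2 ),sqrt(15)/15, sqrt ( 14)/14, sqrt(2), sqrt(5),4] 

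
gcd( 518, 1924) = 74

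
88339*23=2031797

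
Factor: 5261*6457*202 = 6861995954 =2^1*11^1*101^1*587^1*5261^1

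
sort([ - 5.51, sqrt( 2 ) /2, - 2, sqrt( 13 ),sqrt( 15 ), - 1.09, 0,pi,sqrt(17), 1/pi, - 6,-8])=[  -  8,-6,-5.51, - 2, - 1.09, 0,1/pi,sqrt(2 ) /2, pi, sqrt(13),sqrt( 15),sqrt(17 )]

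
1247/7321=1247/7321 = 0.17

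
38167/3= 12722 + 1/3 =12722.33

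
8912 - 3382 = 5530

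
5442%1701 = 339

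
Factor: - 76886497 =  - 1997^1*38501^1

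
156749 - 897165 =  - 740416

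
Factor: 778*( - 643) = -500254 = - 2^1 * 389^1*643^1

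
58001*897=52026897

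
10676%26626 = 10676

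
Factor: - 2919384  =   - 2^3 * 3^2*13^1 * 3119^1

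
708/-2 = -354 + 0/1  =  - 354.00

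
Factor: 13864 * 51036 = 2^5*3^1*1733^1*4253^1 =707563104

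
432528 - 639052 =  - 206524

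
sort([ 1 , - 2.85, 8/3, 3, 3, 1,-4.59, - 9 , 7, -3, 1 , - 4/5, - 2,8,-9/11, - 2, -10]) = [-10, - 9, - 4.59, - 3, - 2.85, - 2, - 2,-9/11,- 4/5,1,1, 1,8/3,3,3, 7, 8 ] 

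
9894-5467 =4427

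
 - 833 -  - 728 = -105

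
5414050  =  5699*950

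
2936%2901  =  35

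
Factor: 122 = 2^1*61^1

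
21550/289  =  74 + 164/289 = 74.57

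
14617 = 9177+5440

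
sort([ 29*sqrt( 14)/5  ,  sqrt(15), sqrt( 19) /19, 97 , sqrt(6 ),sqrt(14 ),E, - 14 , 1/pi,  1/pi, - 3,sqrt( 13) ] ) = [ - 14,-3,sqrt ( 19)/19,1/pi,1/pi , sqrt( 6 ), E,sqrt(13), sqrt(14) , sqrt(15), 29*sqrt( 14)/5, 97 ]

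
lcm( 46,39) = 1794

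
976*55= 53680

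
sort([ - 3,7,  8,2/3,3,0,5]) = [ - 3,0,2/3, 3 , 5,7,8 ] 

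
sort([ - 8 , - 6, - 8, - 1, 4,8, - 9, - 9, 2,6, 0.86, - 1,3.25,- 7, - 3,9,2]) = [ - 9,- 9, - 8, - 8, - 7, - 6, - 3, - 1 ,  -  1 , 0.86 , 2,2,3.25,4,6 , 8, 9] 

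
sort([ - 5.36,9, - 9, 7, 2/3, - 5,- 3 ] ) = [ - 9,  -  5.36,  -  5, - 3 , 2/3, 7,9 ]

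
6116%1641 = 1193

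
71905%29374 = 13157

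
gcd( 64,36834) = 2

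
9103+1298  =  10401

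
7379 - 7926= - 547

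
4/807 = 4/807 = 0.00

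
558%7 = 5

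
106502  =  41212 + 65290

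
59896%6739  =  5984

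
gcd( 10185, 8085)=105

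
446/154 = 223/77 = 2.90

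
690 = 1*690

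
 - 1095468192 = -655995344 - 439472848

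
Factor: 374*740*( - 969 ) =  - 268180440 = - 2^3*3^1*5^1*11^1 * 17^2*19^1*37^1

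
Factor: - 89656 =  - 2^3*7^1 * 1601^1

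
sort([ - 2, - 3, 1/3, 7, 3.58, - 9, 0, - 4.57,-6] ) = [  -  9  , - 6,- 4.57, - 3, - 2, 0, 1/3,3.58, 7 ]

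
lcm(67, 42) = 2814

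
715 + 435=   1150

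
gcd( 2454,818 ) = 818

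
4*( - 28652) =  - 114608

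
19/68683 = 19/68683 = 0.00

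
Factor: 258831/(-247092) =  - 2^( - 2) * 3^1 * 59^(  -  1)*349^( - 1)*28759^1 = - 86277/82364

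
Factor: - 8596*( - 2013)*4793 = 82936864164 = 2^2* 3^1*7^1*11^1*61^1 * 307^1*4793^1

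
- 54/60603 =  - 1 + 20183/20201 = - 0.00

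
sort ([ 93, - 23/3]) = [ - 23/3, 93]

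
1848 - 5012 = -3164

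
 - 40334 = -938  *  43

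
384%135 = 114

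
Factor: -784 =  - 2^4*7^2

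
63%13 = 11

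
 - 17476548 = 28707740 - 46184288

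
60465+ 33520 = 93985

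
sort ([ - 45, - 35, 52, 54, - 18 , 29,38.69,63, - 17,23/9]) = [- 45 ,  -  35, - 18, - 17,23/9 , 29,38.69,52,54 , 63]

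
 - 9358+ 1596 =-7762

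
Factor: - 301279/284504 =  - 2^( - 3 )*53^( - 1)*449^1 = - 449/424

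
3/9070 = 3/9070 = 0.00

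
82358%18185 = 9618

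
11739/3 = 3913 =3913.00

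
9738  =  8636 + 1102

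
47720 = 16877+30843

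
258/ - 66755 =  - 1  +  66497/66755 = - 0.00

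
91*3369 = 306579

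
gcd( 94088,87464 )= 8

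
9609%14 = 5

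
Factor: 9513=3^2 *7^1*151^1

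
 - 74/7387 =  - 74/7387 = - 0.01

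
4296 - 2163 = 2133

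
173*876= 151548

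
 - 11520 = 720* ( - 16)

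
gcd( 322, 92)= 46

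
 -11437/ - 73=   11437/73 = 156.67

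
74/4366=1/59=0.02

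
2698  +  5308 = 8006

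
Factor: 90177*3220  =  290369940 = 2^2*3^1*5^1*7^1*23^1*30059^1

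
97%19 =2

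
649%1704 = 649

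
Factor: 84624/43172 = 2^2*3^1*41^1*251^( - 1 ) = 492/251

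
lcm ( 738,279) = 22878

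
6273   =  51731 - 45458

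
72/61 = 72/61 = 1.18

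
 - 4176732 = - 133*31404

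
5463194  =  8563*638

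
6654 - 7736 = - 1082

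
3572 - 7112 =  - 3540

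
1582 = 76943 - 75361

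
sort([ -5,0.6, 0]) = [ - 5,0,0.6]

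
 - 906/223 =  - 5 + 209/223 = - 4.06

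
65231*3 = 195693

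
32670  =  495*66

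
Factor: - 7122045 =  - 3^1*5^1*7^1*67829^1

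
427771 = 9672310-9244539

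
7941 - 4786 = 3155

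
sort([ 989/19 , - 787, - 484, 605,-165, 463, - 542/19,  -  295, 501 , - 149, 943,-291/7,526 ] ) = [-787,  -  484, - 295, - 165, - 149, -291/7 , - 542/19,989/19,  463, 501,526,605,  943] 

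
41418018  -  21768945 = 19649073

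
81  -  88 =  - 7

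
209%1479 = 209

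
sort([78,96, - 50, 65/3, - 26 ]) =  [ -50,-26,65/3,78, 96 ] 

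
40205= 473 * 85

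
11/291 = 11/291 = 0.04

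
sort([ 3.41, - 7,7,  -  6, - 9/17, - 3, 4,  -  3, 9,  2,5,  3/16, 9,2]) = [-7,  -  6, - 3,-3, - 9/17, 3/16, 2,2, 3.41, 4,  5,  7, 9,  9] 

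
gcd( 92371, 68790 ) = 1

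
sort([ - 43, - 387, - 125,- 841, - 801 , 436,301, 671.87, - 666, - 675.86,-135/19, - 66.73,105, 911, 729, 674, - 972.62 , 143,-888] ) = [-972.62, - 888,- 841, - 801, - 675.86, - 666, - 387,-125, - 66.73,-43,-135/19, 105,143, 301, 436, 671.87, 674, 729,911] 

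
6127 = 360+5767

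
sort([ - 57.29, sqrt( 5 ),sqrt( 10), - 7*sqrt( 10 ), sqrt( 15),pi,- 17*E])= [ - 57.29,  -  17*E, - 7*sqrt( 10), sqrt( 5),pi, sqrt(10),sqrt( 15)]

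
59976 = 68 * 882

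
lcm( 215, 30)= 1290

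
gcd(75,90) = 15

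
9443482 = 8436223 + 1007259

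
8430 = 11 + 8419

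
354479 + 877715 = 1232194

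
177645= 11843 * 15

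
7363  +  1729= 9092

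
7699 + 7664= 15363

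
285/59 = 4 + 49/59 =4.83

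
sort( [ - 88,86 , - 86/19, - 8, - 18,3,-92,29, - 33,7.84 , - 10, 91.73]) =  [ - 92, - 88 , - 33,-18,-10, - 8  , - 86/19,3, 7.84, 29,86, 91.73]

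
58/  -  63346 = -1 + 31644/31673 = - 0.00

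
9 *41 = 369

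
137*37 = 5069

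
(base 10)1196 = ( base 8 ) 2254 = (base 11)998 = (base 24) 21K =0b10010101100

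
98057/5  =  19611 + 2/5 = 19611.40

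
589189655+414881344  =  1004070999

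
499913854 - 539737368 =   -  39823514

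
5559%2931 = 2628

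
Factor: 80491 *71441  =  199^1*359^1*80491^1=5750357531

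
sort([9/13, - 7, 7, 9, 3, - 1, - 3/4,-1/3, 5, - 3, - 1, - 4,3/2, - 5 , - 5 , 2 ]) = [ - 7 , - 5, - 5, - 4, - 3, - 1, - 1, - 3/4, - 1/3,  9/13, 3/2, 2, 3, 5,7 , 9]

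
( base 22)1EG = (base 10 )808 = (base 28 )10O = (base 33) OG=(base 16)328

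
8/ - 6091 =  - 8/6091 = -0.00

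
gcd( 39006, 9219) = 3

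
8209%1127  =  320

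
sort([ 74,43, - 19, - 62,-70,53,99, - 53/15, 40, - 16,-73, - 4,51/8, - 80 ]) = [ - 80,-73, - 70, - 62, - 19, - 16,-4, - 53/15, 51/8,40,43,53,  74, 99 ] 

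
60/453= 20/151 = 0.13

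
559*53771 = 30057989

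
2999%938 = 185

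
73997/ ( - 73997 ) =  - 1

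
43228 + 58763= 101991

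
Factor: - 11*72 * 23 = -2^3*3^2*11^1*23^1 = -18216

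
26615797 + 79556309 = 106172106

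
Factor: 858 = 2^1*3^1*11^1*13^1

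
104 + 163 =267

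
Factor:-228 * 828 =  - 2^4*3^3*19^1*23^1 = - 188784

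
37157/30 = 1238 + 17/30 = 1238.57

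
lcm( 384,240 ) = 1920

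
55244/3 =55244/3 = 18414.67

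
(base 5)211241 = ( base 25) B7L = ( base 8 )15637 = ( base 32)6SV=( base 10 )7071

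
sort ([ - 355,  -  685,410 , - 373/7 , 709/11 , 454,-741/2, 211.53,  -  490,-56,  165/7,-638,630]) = [ - 685, - 638, - 490, - 741/2, - 355, - 56, - 373/7,165/7 , 709/11,211.53, 410 , 454 , 630 ]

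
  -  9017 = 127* (- 71)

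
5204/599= 8 + 412/599  =  8.69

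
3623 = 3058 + 565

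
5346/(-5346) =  - 1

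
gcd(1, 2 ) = 1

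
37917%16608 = 4701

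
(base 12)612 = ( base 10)878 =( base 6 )4022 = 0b1101101110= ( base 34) ps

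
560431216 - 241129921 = 319301295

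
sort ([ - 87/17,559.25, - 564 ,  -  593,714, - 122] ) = [  -  593, - 564,  -  122,-87/17,559.25 , 714]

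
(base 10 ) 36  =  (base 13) 2A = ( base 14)28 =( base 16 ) 24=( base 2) 100100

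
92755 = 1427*65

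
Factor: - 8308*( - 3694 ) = 2^3*31^1*67^1*1847^1 = 30689752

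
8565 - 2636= 5929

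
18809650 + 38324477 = 57134127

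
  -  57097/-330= 57097/330 = 173.02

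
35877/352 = 101+325/352 = 101.92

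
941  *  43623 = 41049243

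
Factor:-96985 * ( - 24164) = 2^2*5^1*7^2*17^1*163^1*863^1 = 2343545540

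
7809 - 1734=6075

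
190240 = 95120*2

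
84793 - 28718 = 56075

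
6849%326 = 3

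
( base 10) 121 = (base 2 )1111001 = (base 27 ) 4D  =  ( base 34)3j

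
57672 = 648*89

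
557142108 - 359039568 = 198102540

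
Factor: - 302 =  - 2^1*151^1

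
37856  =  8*4732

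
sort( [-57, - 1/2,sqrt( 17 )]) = [ - 57,  -  1/2, sqrt( 17)]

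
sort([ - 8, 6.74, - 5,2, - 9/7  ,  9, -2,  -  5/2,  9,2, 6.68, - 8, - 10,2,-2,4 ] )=[- 10, - 8,-8, - 5, - 5/2, - 2, - 2,  -  9/7,2, 2,2, 4, 6.68,6.74,9 , 9] 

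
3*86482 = 259446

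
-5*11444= - 57220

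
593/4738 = 593/4738  =  0.13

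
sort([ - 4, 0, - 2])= [ - 4,-2,0]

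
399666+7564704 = 7964370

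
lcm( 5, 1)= 5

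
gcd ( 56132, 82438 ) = 2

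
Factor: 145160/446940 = 2^1 * 3^ (-2) * 13^( - 1)*19^1 = 38/117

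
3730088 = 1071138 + 2658950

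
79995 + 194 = 80189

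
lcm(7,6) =42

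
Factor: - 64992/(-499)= 2^5*3^1*499^( - 1)*677^1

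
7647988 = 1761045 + 5886943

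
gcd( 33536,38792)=8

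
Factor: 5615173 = 1493^1 *3761^1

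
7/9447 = 7/9447=0.00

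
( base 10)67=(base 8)103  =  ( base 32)23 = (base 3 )2111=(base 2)1000011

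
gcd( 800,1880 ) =40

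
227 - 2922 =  - 2695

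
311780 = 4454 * 70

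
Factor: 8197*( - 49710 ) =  - 2^1* 3^1 * 5^1*7^1*1171^1*1657^1 = - 407472870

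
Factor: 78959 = 23^1*3433^1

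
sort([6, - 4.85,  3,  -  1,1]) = [-4.85, - 1,  1,3,6]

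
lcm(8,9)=72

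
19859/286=69 + 125/286 = 69.44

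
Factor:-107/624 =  - 2^( - 4)*3^( - 1) * 13^( - 1 ) *107^1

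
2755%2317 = 438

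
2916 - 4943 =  - 2027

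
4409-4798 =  - 389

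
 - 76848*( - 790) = 60709920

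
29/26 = 1+3/26 = 1.12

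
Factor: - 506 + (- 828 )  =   - 2^1*23^1*29^1 = - 1334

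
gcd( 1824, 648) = 24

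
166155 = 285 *583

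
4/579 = 4/579 = 0.01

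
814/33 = 24 + 2/3 = 24.67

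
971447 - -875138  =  1846585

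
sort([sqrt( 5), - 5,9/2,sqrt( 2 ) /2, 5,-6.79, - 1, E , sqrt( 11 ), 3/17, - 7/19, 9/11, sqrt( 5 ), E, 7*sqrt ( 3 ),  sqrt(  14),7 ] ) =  [-6.79, -5,  -  1, - 7/19, 3/17,sqrt(2 )/2, 9/11 , sqrt(5),  sqrt ( 5 ), E, E, sqrt (11 ), sqrt(14),9/2,5,7,7*sqrt ( 3 )] 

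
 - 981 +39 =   -  942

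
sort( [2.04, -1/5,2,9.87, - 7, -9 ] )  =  [-9, - 7, - 1/5,2,2.04, 9.87]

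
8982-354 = 8628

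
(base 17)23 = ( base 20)1h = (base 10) 37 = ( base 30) 17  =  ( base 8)45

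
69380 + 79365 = 148745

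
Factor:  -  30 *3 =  - 2^1*3^2 * 5^1 =-90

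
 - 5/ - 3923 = 5/3923 = 0.00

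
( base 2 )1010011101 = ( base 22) 189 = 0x29d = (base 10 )669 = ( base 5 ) 10134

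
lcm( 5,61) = 305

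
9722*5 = 48610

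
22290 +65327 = 87617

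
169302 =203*834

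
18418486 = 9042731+9375755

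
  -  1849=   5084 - 6933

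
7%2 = 1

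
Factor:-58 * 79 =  - 2^1 * 29^1*79^1 = - 4582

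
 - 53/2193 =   -  1 + 2140/2193= - 0.02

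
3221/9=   357 + 8/9 = 357.89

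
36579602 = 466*78497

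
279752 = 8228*34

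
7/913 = 7/913 = 0.01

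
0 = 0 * 56697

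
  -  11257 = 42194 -53451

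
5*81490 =407450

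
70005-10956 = 59049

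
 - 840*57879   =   - 48618360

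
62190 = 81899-19709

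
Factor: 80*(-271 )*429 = -9300720 = -2^4*3^1*5^1*11^1*13^1  *  271^1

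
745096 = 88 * 8467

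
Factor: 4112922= 2^1*3^1*11^1*101^1*617^1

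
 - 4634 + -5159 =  - 9793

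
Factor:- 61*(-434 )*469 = 12416306 = 2^1*7^2*31^1*61^1*67^1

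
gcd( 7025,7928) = 1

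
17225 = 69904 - 52679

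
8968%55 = 3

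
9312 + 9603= 18915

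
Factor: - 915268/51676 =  - 228817/12919 = - 19^1*12043^1  *  12919^(-1 ) 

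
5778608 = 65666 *88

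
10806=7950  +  2856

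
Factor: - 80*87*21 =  - 146160= - 2^4*3^2*5^1* 7^1*29^1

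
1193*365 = 435445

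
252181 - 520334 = - 268153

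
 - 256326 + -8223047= - 8479373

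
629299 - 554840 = 74459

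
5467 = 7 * 781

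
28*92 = 2576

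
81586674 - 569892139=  - 488305465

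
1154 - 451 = 703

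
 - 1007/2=  -  1007/2 = - 503.50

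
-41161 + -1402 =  - 42563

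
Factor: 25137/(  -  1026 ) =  - 49/2 = - 2^ ( - 1)*7^2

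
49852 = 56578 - 6726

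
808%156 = 28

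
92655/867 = 30885/289 = 106.87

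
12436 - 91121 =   -  78685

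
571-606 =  - 35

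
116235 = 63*1845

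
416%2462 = 416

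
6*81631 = 489786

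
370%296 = 74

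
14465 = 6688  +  7777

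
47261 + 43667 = 90928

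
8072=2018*4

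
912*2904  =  2648448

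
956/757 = 956/757 = 1.26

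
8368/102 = 4184/51 = 82.04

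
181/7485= 181/7485 = 0.02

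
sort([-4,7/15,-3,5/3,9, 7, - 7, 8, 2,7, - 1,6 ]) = [-7,-4 , - 3, - 1, 7/15,5/3,2, 6, 7, 7,8,9] 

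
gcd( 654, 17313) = 3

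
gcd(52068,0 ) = 52068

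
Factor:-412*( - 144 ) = 59328 = 2^6*3^2*103^1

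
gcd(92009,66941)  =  1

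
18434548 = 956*19283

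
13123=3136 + 9987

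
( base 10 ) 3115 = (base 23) 5ka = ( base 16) c2b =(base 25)4of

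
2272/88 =25 + 9/11 = 25.82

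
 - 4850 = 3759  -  8609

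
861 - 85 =776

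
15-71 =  - 56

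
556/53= 10 + 26/53 = 10.49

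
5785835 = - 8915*( - 649) 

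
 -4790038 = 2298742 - 7088780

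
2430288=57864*42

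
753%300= 153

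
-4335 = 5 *( - 867) 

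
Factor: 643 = 643^1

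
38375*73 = 2801375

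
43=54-11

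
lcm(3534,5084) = 289788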